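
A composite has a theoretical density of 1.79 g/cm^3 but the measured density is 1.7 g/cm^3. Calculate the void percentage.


Void% = (rho_theo - rho_actual)/rho_theo * 100 = (1.79 - 1.7)/1.79 * 100 = 5.03%

5.03%


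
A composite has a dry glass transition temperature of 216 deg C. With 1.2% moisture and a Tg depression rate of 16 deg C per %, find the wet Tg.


Tg_wet = Tg_dry - k*moisture = 216 - 16*1.2 = 196.8 deg C

196.8 deg C


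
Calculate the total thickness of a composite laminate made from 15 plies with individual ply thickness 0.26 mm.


h = n * t_ply = 15 * 0.26 = 3.9 mm

3.9 mm


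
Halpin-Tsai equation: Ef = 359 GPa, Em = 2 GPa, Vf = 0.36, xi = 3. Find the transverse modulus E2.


eta = (Ef/Em - 1)/(Ef/Em + xi) = (179.5 - 1)/(179.5 + 3) = 0.9781
E2 = Em*(1+xi*eta*Vf)/(1-eta*Vf) = 6.35 GPa

6.35 GPa


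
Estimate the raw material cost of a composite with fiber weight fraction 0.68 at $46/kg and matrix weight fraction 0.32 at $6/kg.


Cost = cost_f*Wf + cost_m*Wm = 46*0.68 + 6*0.32 = $33.2/kg

$33.2/kg


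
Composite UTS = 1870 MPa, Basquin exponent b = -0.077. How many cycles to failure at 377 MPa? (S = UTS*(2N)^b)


N = 0.5 * (S/UTS)^(1/b) = 0.5 * (377/1870)^(1/-0.077) = 5.3882e+08 cycles

5.3882e+08 cycles


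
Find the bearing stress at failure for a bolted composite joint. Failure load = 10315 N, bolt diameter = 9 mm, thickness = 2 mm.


sigma_br = F/(d*h) = 10315/(9*2) = 573.1 MPa

573.1 MPa


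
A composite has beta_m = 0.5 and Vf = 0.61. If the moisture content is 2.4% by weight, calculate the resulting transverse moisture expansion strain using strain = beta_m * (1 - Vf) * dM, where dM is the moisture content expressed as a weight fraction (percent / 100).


dM = 2.4/100 = 0.024
strain = beta_m * (1-Vf) * dM = 0.5 * 0.39 * 0.024 = 0.00468

0.00468


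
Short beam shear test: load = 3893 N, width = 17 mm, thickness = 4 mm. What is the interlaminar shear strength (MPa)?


ILSS = 3F/(4bh) = 3*3893/(4*17*4) = 42.94 MPa

42.94 MPa


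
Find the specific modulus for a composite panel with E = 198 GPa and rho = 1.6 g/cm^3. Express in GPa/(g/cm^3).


Specific stiffness = E/rho = 198/1.6 = 123.8 GPa/(g/cm^3)

123.8 GPa/(g/cm^3)


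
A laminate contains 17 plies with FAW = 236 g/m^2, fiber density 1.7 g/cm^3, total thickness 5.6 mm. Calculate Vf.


Vf = n * FAW / (rho_f * h * 1000) = 17 * 236 / (1.7 * 5.6 * 1000) = 0.4214

0.4214


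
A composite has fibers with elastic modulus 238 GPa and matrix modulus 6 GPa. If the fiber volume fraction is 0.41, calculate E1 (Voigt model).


E1 = Ef*Vf + Em*(1-Vf) = 238*0.41 + 6*0.59 = 101.12 GPa

101.12 GPa


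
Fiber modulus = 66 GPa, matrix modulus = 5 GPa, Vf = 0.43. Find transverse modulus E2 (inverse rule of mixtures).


1/E2 = Vf/Ef + (1-Vf)/Em = 0.43/66 + 0.57/5
E2 = 8.3 GPa

8.3 GPa


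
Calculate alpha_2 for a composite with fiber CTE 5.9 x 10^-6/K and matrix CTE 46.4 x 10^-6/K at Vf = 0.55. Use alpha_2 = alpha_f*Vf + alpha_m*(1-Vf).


alpha_2 = alpha_f*Vf + alpha_m*(1-Vf) = 5.9*0.55 + 46.4*0.45 = 24.1 x 10^-6/K

24.1 x 10^-6/K


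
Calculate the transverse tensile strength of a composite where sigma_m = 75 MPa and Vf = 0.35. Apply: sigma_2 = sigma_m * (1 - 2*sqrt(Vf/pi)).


factor = 1 - 2*sqrt(0.35/pi) = 0.3324
sigma_2 = 75 * 0.3324 = 24.93 MPa

24.93 MPa


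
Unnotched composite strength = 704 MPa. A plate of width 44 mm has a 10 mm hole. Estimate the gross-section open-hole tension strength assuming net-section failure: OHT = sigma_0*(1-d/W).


OHT = sigma_0*(1-d/W) = 704*(1-10/44) = 544.0 MPa

544.0 MPa


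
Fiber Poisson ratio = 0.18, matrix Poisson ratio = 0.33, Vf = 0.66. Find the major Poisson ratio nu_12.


nu_12 = nu_f*Vf + nu_m*(1-Vf) = 0.18*0.66 + 0.33*0.34 = 0.231

0.231


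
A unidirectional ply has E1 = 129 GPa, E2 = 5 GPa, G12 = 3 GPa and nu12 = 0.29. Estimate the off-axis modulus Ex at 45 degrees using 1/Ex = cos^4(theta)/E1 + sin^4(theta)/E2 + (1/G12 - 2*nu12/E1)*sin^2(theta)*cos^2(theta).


cos^4(45) = 0.25, sin^4(45) = 0.25, sin^2(45)*cos^2(45) = 0.25
1/G12 - 2*nu12/E1 = 1/3 - 2*0.29/129 = 0.328837 GPa^-1
1/Ex = 0.25/129 + 0.25/5 + 0.328837*0.25 = 0.1341473 GPa^-1
Ex = 7.45 GPa

7.45 GPa


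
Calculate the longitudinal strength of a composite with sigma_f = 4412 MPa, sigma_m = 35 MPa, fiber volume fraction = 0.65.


sigma_1 = sigma_f*Vf + sigma_m*(1-Vf) = 4412*0.65 + 35*0.35 = 2880.1 MPa

2880.1 MPa


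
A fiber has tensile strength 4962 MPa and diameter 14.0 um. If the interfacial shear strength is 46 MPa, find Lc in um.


Lc = sigma_f * d / (2 * tau_i) = 4962 * 14.0 / (2 * 46) = 755.1 um

755.1 um


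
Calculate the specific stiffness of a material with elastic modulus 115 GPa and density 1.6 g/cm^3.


Specific stiffness = E/rho = 115/1.6 = 71.9 GPa/(g/cm^3)

71.9 GPa/(g/cm^3)


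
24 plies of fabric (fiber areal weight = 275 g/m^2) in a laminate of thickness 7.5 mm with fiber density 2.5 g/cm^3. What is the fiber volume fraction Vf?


Vf = n * FAW / (rho_f * h * 1000) = 24 * 275 / (2.5 * 7.5 * 1000) = 0.352

0.352


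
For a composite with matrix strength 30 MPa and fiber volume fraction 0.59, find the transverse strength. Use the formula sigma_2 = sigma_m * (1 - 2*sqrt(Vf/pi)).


factor = 1 - 2*sqrt(0.59/pi) = 0.1333
sigma_2 = 30 * 0.1333 = 4.0 MPa

4.0 MPa


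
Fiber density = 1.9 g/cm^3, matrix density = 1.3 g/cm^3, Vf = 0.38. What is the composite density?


rho_c = rho_f*Vf + rho_m*(1-Vf) = 1.9*0.38 + 1.3*0.62 = 1.528 g/cm^3

1.528 g/cm^3


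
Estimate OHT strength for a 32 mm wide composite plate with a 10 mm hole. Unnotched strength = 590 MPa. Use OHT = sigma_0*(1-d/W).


OHT = sigma_0*(1-d/W) = 590*(1-10/32) = 405.6 MPa

405.6 MPa


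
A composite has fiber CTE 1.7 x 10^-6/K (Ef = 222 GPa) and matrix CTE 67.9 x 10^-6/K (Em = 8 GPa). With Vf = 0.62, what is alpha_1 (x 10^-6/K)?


E1 = Ef*Vf + Em*(1-Vf) = 140.68
alpha_1 = (alpha_f*Ef*Vf + alpha_m*Em*(1-Vf))/E1 = 3.13 x 10^-6/K

3.13 x 10^-6/K


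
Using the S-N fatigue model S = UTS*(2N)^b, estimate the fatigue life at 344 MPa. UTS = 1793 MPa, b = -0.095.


N = 0.5 * (S/UTS)^(1/b) = 0.5 * (344/1793)^(1/-0.095) = 1.7643e+07 cycles

1.7643e+07 cycles


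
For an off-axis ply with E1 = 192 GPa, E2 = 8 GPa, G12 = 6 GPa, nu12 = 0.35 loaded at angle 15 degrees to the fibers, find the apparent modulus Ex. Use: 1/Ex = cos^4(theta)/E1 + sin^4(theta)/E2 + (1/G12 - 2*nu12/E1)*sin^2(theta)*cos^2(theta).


cos^4(15) = 0.870513, sin^4(15) = 0.004487, sin^2(15)*cos^2(15) = 0.0625
1/G12 - 2*nu12/E1 = 1/6 - 2*0.35/192 = 0.163021 GPa^-1
1/Ex = 0.870513/192 + 0.004487/8 + 0.163021*0.0625 = 0.0152836 GPa^-1
Ex = 65.43 GPa

65.43 GPa


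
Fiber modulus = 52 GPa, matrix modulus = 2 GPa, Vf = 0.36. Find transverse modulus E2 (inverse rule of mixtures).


1/E2 = Vf/Ef + (1-Vf)/Em = 0.36/52 + 0.64/2
E2 = 3.06 GPa

3.06 GPa


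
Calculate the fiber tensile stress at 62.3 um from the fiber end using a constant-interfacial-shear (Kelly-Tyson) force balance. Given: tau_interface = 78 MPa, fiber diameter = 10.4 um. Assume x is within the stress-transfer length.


Force balance: sigma_f * (pi*d^2/4) = tau * (pi*d) * x  ->  sigma_f = 4 * tau * x / d
sigma_f = 4 * 78 * 62.3 / 10.4 = 1869.0 MPa

1869.0 MPa


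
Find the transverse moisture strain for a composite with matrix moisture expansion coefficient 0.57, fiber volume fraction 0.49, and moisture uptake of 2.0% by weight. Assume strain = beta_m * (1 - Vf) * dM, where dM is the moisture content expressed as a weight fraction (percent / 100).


dM = 2.0/100 = 0.02
strain = beta_m * (1-Vf) * dM = 0.57 * 0.51 * 0.02 = 0.005814

0.005814


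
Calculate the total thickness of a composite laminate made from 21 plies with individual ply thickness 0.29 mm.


h = n * t_ply = 21 * 0.29 = 6.09 mm

6.09 mm


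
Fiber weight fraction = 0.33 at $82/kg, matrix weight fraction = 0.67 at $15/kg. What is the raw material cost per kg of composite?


Cost = cost_f*Wf + cost_m*Wm = 82*0.33 + 15*0.67 = $37.11/kg

$37.11/kg


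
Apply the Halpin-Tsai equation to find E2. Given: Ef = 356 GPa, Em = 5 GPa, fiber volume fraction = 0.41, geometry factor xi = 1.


eta = (Ef/Em - 1)/(Ef/Em + xi) = (71.2 - 1)/(71.2 + 1) = 0.9723
E2 = Em*(1+xi*eta*Vf)/(1-eta*Vf) = 11.63 GPa

11.63 GPa


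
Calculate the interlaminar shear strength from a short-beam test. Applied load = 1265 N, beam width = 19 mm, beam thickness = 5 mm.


ILSS = 3F/(4bh) = 3*1265/(4*19*5) = 9.99 MPa

9.99 MPa


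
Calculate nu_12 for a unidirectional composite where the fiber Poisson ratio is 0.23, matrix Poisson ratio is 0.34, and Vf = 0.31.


nu_12 = nu_f*Vf + nu_m*(1-Vf) = 0.23*0.31 + 0.34*0.69 = 0.3059

0.3059


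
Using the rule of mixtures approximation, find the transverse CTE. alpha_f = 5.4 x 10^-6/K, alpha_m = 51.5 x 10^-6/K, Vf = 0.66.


alpha_2 = alpha_f*Vf + alpha_m*(1-Vf) = 5.4*0.66 + 51.5*0.34 = 21.1 x 10^-6/K

21.1 x 10^-6/K


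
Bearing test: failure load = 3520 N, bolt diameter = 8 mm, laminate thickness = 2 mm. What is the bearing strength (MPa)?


sigma_br = F/(d*h) = 3520/(8*2) = 220.0 MPa

220.0 MPa


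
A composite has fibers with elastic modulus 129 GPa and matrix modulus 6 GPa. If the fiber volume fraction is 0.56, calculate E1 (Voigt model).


E1 = Ef*Vf + Em*(1-Vf) = 129*0.56 + 6*0.44 = 74.88 GPa

74.88 GPa


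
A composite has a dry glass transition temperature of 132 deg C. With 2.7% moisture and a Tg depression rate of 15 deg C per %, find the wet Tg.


Tg_wet = Tg_dry - k*moisture = 132 - 15*2.7 = 91.5 deg C

91.5 deg C


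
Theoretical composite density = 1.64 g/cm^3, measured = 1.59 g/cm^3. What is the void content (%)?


Void% = (rho_theo - rho_actual)/rho_theo * 100 = (1.64 - 1.59)/1.64 * 100 = 3.05%

3.05%


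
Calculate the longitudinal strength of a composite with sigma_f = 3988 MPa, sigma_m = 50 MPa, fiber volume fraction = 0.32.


sigma_1 = sigma_f*Vf + sigma_m*(1-Vf) = 3988*0.32 + 50*0.68 = 1310.2 MPa

1310.2 MPa


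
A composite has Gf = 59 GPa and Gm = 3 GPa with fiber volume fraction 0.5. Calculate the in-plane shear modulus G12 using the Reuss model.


1/G12 = Vf/Gf + (1-Vf)/Gm = 0.5/59 + 0.5/3
G12 = 5.71 GPa

5.71 GPa


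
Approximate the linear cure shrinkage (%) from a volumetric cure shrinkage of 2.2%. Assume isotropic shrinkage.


Linear shrinkage ≈ vol_shrink/3 = 2.2/3 = 0.733%

0.733%


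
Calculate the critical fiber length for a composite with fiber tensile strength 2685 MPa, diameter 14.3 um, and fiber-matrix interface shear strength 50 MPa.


Lc = sigma_f * d / (2 * tau_i) = 2685 * 14.3 / (2 * 50) = 384.0 um

384.0 um


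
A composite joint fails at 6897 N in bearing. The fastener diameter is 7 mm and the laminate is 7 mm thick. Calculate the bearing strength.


sigma_br = F/(d*h) = 6897/(7*7) = 140.8 MPa

140.8 MPa


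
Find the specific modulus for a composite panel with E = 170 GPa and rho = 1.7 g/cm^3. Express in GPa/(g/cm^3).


Specific stiffness = E/rho = 170/1.7 = 100.0 GPa/(g/cm^3)

100.0 GPa/(g/cm^3)


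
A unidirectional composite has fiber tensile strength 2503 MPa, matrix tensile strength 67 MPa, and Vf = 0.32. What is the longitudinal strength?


sigma_1 = sigma_f*Vf + sigma_m*(1-Vf) = 2503*0.32 + 67*0.68 = 846.5 MPa

846.5 MPa


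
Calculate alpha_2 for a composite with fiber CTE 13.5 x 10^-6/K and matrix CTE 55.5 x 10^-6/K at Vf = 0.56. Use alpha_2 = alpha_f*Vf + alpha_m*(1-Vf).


alpha_2 = alpha_f*Vf + alpha_m*(1-Vf) = 13.5*0.56 + 55.5*0.44 = 32.0 x 10^-6/K

32.0 x 10^-6/K


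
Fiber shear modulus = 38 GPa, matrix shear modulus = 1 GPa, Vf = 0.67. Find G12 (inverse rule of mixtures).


1/G12 = Vf/Gf + (1-Vf)/Gm = 0.67/38 + 0.33/1
G12 = 2.88 GPa

2.88 GPa


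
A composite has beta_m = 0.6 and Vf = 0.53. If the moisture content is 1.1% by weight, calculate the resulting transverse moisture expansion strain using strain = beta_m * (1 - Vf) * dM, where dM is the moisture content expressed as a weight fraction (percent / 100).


dM = 1.1/100 = 0.011
strain = beta_m * (1-Vf) * dM = 0.6 * 0.47 * 0.011 = 0.003102

0.003102


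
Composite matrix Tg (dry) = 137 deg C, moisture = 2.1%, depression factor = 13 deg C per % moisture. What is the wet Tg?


Tg_wet = Tg_dry - k*moisture = 137 - 13*2.1 = 109.7 deg C

109.7 deg C


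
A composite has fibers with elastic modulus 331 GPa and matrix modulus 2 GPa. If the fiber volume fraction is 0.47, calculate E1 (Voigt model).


E1 = Ef*Vf + Em*(1-Vf) = 331*0.47 + 2*0.53 = 156.63 GPa

156.63 GPa


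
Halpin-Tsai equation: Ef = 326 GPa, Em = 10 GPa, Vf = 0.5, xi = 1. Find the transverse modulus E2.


eta = (Ef/Em - 1)/(Ef/Em + xi) = (32.6 - 1)/(32.6 + 1) = 0.9405
E2 = Em*(1+xi*eta*Vf)/(1-eta*Vf) = 27.75 GPa

27.75 GPa


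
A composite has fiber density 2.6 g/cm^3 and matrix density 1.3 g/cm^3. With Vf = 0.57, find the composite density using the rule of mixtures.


rho_c = rho_f*Vf + rho_m*(1-Vf) = 2.6*0.57 + 1.3*0.43 = 2.041 g/cm^3

2.041 g/cm^3


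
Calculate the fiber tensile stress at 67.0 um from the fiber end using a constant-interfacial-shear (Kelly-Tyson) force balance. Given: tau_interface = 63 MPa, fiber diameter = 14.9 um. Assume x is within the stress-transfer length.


Force balance: sigma_f * (pi*d^2/4) = tau * (pi*d) * x  ->  sigma_f = 4 * tau * x / d
sigma_f = 4 * 63 * 67.0 / 14.9 = 1133.2 MPa

1133.2 MPa


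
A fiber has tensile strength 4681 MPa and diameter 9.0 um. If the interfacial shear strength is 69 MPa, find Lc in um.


Lc = sigma_f * d / (2 * tau_i) = 4681 * 9.0 / (2 * 69) = 305.3 um

305.3 um


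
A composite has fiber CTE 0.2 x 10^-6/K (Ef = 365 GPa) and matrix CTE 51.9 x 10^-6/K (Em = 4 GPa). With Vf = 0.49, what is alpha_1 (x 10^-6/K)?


E1 = Ef*Vf + Em*(1-Vf) = 180.89
alpha_1 = (alpha_f*Ef*Vf + alpha_m*Em*(1-Vf))/E1 = 0.78 x 10^-6/K

0.78 x 10^-6/K


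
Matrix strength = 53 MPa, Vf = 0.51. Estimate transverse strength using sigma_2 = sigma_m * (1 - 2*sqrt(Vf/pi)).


factor = 1 - 2*sqrt(0.51/pi) = 0.1942
sigma_2 = 53 * 0.1942 = 10.29 MPa

10.29 MPa


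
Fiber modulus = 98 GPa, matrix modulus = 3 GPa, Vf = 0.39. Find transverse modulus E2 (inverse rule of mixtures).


1/E2 = Vf/Ef + (1-Vf)/Em = 0.39/98 + 0.61/3
E2 = 4.82 GPa

4.82 GPa


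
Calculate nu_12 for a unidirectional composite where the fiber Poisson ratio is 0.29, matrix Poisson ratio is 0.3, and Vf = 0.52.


nu_12 = nu_f*Vf + nu_m*(1-Vf) = 0.29*0.52 + 0.3*0.48 = 0.2948

0.2948


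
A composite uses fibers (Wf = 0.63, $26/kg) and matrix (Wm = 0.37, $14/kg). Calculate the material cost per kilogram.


Cost = cost_f*Wf + cost_m*Wm = 26*0.63 + 14*0.37 = $21.56/kg

$21.56/kg


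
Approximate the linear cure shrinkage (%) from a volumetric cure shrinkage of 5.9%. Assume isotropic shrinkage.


Linear shrinkage ≈ vol_shrink/3 = 5.9/3 = 1.967%

1.967%


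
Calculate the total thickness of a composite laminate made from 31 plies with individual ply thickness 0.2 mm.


h = n * t_ply = 31 * 0.2 = 6.2 mm

6.2 mm


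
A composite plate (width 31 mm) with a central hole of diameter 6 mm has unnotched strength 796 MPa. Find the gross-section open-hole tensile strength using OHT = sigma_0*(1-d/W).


OHT = sigma_0*(1-d/W) = 796*(1-6/31) = 641.9 MPa

641.9 MPa


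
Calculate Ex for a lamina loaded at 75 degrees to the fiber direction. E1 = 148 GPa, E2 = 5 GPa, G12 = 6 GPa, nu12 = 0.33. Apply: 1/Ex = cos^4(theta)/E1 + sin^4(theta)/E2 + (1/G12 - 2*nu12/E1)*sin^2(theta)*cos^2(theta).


cos^4(75) = 0.004487, sin^4(75) = 0.870513, sin^2(75)*cos^2(75) = 0.0625
1/G12 - 2*nu12/E1 = 1/6 - 2*0.33/148 = 0.162207 GPa^-1
1/Ex = 0.004487/148 + 0.870513/5 + 0.162207*0.0625 = 0.1842708 GPa^-1
Ex = 5.43 GPa

5.43 GPa


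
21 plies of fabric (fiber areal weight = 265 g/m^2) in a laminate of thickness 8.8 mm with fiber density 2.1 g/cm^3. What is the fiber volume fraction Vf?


Vf = n * FAW / (rho_f * h * 1000) = 21 * 265 / (2.1 * 8.8 * 1000) = 0.3011

0.3011


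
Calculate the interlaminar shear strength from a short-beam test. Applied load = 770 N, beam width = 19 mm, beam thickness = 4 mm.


ILSS = 3F/(4bh) = 3*770/(4*19*4) = 7.6 MPa

7.6 MPa


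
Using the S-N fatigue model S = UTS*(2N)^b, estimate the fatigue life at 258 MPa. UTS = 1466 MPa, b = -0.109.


N = 0.5 * (S/UTS)^(1/b) = 0.5 * (258/1466)^(1/-0.109) = 4.1795e+06 cycles

4.1795e+06 cycles


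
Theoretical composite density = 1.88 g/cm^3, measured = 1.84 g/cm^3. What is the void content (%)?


Void% = (rho_theo - rho_actual)/rho_theo * 100 = (1.88 - 1.84)/1.88 * 100 = 2.13%

2.13%


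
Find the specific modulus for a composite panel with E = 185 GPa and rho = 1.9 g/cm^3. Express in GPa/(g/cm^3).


Specific stiffness = E/rho = 185/1.9 = 97.4 GPa/(g/cm^3)

97.4 GPa/(g/cm^3)


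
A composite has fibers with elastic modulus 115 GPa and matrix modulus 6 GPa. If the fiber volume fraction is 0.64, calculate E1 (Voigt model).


E1 = Ef*Vf + Em*(1-Vf) = 115*0.64 + 6*0.36 = 75.76 GPa

75.76 GPa


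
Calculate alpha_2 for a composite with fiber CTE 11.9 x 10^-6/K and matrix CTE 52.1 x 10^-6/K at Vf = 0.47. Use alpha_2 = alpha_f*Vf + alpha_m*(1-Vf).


alpha_2 = alpha_f*Vf + alpha_m*(1-Vf) = 11.9*0.47 + 52.1*0.53 = 33.2 x 10^-6/K

33.2 x 10^-6/K


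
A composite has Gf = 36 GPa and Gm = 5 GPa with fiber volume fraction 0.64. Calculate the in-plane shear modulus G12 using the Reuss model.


1/G12 = Vf/Gf + (1-Vf)/Gm = 0.64/36 + 0.36/5
G12 = 11.14 GPa

11.14 GPa


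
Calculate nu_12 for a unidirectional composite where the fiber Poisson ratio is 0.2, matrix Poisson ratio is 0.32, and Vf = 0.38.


nu_12 = nu_f*Vf + nu_m*(1-Vf) = 0.2*0.38 + 0.32*0.62 = 0.2744

0.2744


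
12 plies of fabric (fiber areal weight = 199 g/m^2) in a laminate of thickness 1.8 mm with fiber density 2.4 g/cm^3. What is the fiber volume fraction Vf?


Vf = n * FAW / (rho_f * h * 1000) = 12 * 199 / (2.4 * 1.8 * 1000) = 0.5528

0.5528


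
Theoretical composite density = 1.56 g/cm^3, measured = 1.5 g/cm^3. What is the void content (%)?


Void% = (rho_theo - rho_actual)/rho_theo * 100 = (1.56 - 1.5)/1.56 * 100 = 3.85%

3.85%


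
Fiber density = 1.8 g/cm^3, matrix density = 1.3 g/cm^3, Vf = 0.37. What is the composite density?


rho_c = rho_f*Vf + rho_m*(1-Vf) = 1.8*0.37 + 1.3*0.63 = 1.485 g/cm^3

1.485 g/cm^3


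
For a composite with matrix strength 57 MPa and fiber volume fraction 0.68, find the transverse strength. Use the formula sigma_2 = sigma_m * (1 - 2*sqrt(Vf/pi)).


factor = 1 - 2*sqrt(0.68/pi) = 0.0695
sigma_2 = 57 * 0.0695 = 3.96 MPa

3.96 MPa


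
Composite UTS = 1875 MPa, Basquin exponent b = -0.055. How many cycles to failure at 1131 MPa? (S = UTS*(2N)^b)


N = 0.5 * (S/UTS)^(1/b) = 0.5 * (1131/1875)^(1/-0.055) = 4904.3577 cycles

4904.3577 cycles


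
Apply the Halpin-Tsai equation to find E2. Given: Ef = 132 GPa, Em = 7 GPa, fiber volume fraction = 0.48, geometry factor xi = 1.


eta = (Ef/Em - 1)/(Ef/Em + xi) = (18.8571 - 1)/(18.8571 + 1) = 0.8993
E2 = Em*(1+xi*eta*Vf)/(1-eta*Vf) = 17.63 GPa

17.63 GPa


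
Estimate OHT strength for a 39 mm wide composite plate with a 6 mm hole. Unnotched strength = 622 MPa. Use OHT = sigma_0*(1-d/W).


OHT = sigma_0*(1-d/W) = 622*(1-6/39) = 526.3 MPa

526.3 MPa


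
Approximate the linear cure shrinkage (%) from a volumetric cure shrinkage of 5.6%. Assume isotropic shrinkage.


Linear shrinkage ≈ vol_shrink/3 = 5.6/3 = 1.867%

1.867%


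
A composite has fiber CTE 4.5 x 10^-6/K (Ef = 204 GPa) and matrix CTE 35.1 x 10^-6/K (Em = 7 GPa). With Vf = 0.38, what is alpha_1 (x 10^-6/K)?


E1 = Ef*Vf + Em*(1-Vf) = 81.86
alpha_1 = (alpha_f*Ef*Vf + alpha_m*Em*(1-Vf))/E1 = 6.12 x 10^-6/K

6.12 x 10^-6/K


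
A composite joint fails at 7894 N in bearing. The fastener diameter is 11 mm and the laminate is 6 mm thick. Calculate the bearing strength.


sigma_br = F/(d*h) = 7894/(11*6) = 119.6 MPa

119.6 MPa


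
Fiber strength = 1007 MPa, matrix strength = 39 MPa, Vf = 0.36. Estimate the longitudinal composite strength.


sigma_1 = sigma_f*Vf + sigma_m*(1-Vf) = 1007*0.36 + 39*0.64 = 387.5 MPa

387.5 MPa


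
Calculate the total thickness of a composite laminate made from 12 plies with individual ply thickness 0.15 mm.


h = n * t_ply = 12 * 0.15 = 1.8 mm

1.8 mm


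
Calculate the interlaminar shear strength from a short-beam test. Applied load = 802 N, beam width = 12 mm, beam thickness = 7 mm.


ILSS = 3F/(4bh) = 3*802/(4*12*7) = 7.16 MPa

7.16 MPa


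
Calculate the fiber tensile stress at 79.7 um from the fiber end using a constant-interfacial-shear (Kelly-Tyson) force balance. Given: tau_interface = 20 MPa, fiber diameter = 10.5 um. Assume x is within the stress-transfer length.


Force balance: sigma_f * (pi*d^2/4) = tau * (pi*d) * x  ->  sigma_f = 4 * tau * x / d
sigma_f = 4 * 20 * 79.7 / 10.5 = 607.2 MPa

607.2 MPa


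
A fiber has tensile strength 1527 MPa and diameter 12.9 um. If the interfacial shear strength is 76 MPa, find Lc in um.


Lc = sigma_f * d / (2 * tau_i) = 1527 * 12.9 / (2 * 76) = 129.6 um

129.6 um


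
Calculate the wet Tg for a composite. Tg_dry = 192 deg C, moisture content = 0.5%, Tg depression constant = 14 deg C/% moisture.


Tg_wet = Tg_dry - k*moisture = 192 - 14*0.5 = 185.0 deg C

185.0 deg C


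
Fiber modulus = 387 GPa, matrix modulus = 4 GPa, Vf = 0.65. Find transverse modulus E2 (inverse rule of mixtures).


1/E2 = Vf/Ef + (1-Vf)/Em = 0.65/387 + 0.35/4
E2 = 11.21 GPa

11.21 GPa


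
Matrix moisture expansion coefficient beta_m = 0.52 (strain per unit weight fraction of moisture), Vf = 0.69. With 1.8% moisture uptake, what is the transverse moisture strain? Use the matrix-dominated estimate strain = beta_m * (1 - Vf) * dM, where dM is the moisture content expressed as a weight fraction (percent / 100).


dM = 1.8/100 = 0.018
strain = beta_m * (1-Vf) * dM = 0.52 * 0.31 * 0.018 = 0.0029016

0.0029016


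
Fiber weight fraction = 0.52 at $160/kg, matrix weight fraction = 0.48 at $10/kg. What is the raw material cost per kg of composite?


Cost = cost_f*Wf + cost_m*Wm = 160*0.52 + 10*0.48 = $88.0/kg

$88.0/kg


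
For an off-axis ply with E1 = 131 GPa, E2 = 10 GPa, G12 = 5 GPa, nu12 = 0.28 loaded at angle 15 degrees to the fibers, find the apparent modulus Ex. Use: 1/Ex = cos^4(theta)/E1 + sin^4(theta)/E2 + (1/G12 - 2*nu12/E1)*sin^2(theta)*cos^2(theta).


cos^4(15) = 0.870513, sin^4(15) = 0.004487, sin^2(15)*cos^2(15) = 0.0625
1/G12 - 2*nu12/E1 = 1/5 - 2*0.28/131 = 0.195725 GPa^-1
1/Ex = 0.870513/131 + 0.004487/10 + 0.195725*0.0625 = 0.0193267 GPa^-1
Ex = 51.74 GPa

51.74 GPa


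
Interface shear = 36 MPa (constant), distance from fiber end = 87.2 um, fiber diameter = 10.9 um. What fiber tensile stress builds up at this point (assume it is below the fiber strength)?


Force balance: sigma_f * (pi*d^2/4) = tau * (pi*d) * x  ->  sigma_f = 4 * tau * x / d
sigma_f = 4 * 36 * 87.2 / 10.9 = 1152.0 MPa

1152.0 MPa


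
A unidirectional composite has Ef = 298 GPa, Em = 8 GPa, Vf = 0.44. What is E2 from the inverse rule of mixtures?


1/E2 = Vf/Ef + (1-Vf)/Em = 0.44/298 + 0.56/8
E2 = 13.99 GPa

13.99 GPa


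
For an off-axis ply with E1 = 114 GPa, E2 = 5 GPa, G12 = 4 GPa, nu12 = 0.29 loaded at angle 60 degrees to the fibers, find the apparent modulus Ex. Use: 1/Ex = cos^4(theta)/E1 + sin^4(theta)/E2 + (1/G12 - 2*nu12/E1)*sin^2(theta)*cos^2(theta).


cos^4(60) = 0.0625, sin^4(60) = 0.5625, sin^2(60)*cos^2(60) = 0.1875
1/G12 - 2*nu12/E1 = 1/4 - 2*0.29/114 = 0.244912 GPa^-1
1/Ex = 0.0625/114 + 0.5625/5 + 0.244912*0.1875 = 0.1589693 GPa^-1
Ex = 6.29 GPa

6.29 GPa


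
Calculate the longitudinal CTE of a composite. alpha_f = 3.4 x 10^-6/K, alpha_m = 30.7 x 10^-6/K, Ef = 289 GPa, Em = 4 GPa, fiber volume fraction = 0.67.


E1 = Ef*Vf + Em*(1-Vf) = 194.95
alpha_1 = (alpha_f*Ef*Vf + alpha_m*Em*(1-Vf))/E1 = 3.58 x 10^-6/K

3.58 x 10^-6/K


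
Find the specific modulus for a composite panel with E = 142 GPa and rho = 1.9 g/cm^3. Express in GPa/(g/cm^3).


Specific stiffness = E/rho = 142/1.9 = 74.7 GPa/(g/cm^3)

74.7 GPa/(g/cm^3)


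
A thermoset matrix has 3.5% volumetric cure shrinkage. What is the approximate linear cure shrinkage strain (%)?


Linear shrinkage ≈ vol_shrink/3 = 3.5/3 = 1.167%

1.167%


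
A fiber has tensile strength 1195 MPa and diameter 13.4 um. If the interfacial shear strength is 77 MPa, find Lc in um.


Lc = sigma_f * d / (2 * tau_i) = 1195 * 13.4 / (2 * 77) = 104.0 um

104.0 um


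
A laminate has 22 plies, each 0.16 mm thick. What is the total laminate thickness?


h = n * t_ply = 22 * 0.16 = 3.52 mm

3.52 mm


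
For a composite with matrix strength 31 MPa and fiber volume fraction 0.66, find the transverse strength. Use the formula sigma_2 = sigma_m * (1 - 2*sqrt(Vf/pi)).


factor = 1 - 2*sqrt(0.66/pi) = 0.0833
sigma_2 = 31 * 0.0833 = 2.58 MPa

2.58 MPa


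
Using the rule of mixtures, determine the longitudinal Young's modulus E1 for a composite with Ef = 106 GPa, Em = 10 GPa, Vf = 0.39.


E1 = Ef*Vf + Em*(1-Vf) = 106*0.39 + 10*0.61 = 47.44 GPa

47.44 GPa


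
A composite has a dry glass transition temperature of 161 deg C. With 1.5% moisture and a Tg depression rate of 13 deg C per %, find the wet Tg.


Tg_wet = Tg_dry - k*moisture = 161 - 13*1.5 = 141.5 deg C

141.5 deg C


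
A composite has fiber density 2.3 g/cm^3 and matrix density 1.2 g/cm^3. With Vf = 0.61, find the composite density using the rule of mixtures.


rho_c = rho_f*Vf + rho_m*(1-Vf) = 2.3*0.61 + 1.2*0.39 = 1.871 g/cm^3

1.871 g/cm^3


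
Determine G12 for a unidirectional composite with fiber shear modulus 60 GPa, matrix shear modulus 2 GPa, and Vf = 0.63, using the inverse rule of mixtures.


1/G12 = Vf/Gf + (1-Vf)/Gm = 0.63/60 + 0.37/2
G12 = 5.12 GPa

5.12 GPa


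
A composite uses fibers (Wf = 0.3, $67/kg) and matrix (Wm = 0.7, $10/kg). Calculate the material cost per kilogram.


Cost = cost_f*Wf + cost_m*Wm = 67*0.3 + 10*0.7 = $27.1/kg

$27.1/kg


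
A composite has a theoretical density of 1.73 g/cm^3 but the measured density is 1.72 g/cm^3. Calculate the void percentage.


Void% = (rho_theo - rho_actual)/rho_theo * 100 = (1.73 - 1.72)/1.73 * 100 = 0.58%

0.58%


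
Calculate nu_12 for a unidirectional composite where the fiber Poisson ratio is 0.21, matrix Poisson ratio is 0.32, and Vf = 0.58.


nu_12 = nu_f*Vf + nu_m*(1-Vf) = 0.21*0.58 + 0.32*0.42 = 0.2562

0.2562


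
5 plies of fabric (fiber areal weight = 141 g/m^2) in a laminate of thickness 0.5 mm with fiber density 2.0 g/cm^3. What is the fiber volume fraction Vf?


Vf = n * FAW / (rho_f * h * 1000) = 5 * 141 / (2.0 * 0.5 * 1000) = 0.705

0.705


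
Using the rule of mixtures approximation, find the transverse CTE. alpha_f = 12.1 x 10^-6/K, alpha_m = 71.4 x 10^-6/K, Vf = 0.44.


alpha_2 = alpha_f*Vf + alpha_m*(1-Vf) = 12.1*0.44 + 71.4*0.56 = 45.3 x 10^-6/K

45.3 x 10^-6/K


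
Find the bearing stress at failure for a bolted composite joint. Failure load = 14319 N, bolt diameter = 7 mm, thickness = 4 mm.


sigma_br = F/(d*h) = 14319/(7*4) = 511.4 MPa

511.4 MPa


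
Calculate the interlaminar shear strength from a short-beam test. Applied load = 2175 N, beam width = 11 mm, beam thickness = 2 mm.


ILSS = 3F/(4bh) = 3*2175/(4*11*2) = 74.15 MPa

74.15 MPa


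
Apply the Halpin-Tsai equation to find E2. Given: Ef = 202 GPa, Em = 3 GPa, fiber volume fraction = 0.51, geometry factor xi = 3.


eta = (Ef/Em - 1)/(Ef/Em + xi) = (67.3333 - 1)/(67.3333 + 3) = 0.9431
E2 = Em*(1+xi*eta*Vf)/(1-eta*Vf) = 14.12 GPa

14.12 GPa


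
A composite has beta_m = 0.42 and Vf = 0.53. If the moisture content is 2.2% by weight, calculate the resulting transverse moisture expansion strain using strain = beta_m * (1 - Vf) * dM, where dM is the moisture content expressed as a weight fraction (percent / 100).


dM = 2.2/100 = 0.022
strain = beta_m * (1-Vf) * dM = 0.42 * 0.47 * 0.022 = 0.0043428

0.0043428


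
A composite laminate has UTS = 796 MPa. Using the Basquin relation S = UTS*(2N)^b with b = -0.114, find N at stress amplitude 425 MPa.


N = 0.5 * (S/UTS)^(1/b) = 0.5 * (425/796)^(1/-0.114) = 122.8945 cycles

122.8945 cycles


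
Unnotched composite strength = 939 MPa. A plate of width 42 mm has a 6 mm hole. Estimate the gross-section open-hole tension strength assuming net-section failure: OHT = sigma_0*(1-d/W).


OHT = sigma_0*(1-d/W) = 939*(1-6/42) = 804.9 MPa

804.9 MPa


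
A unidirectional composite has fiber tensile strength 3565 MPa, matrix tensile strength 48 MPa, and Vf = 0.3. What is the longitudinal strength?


sigma_1 = sigma_f*Vf + sigma_m*(1-Vf) = 3565*0.3 + 48*0.7 = 1103.1 MPa

1103.1 MPa


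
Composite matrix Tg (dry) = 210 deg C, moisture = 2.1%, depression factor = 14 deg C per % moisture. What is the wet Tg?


Tg_wet = Tg_dry - k*moisture = 210 - 14*2.1 = 180.6 deg C

180.6 deg C


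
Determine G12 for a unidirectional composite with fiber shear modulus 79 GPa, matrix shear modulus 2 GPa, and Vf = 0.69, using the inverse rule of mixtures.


1/G12 = Vf/Gf + (1-Vf)/Gm = 0.69/79 + 0.31/2
G12 = 6.11 GPa

6.11 GPa


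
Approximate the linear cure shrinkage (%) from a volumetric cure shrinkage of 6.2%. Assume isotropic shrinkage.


Linear shrinkage ≈ vol_shrink/3 = 6.2/3 = 2.067%

2.067%


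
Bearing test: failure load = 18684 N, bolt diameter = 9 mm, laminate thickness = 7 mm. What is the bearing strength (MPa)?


sigma_br = F/(d*h) = 18684/(9*7) = 296.6 MPa

296.6 MPa


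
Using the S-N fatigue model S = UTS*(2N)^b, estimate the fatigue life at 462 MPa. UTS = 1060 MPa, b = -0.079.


N = 0.5 * (S/UTS)^(1/b) = 0.5 * (462/1060)^(1/-0.079) = 18379.5848 cycles

18379.5848 cycles


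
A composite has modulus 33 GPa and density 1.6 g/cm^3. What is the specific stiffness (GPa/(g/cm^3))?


Specific stiffness = E/rho = 33/1.6 = 20.6 GPa/(g/cm^3)

20.6 GPa/(g/cm^3)


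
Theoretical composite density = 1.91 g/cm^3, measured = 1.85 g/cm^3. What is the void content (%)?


Void% = (rho_theo - rho_actual)/rho_theo * 100 = (1.91 - 1.85)/1.91 * 100 = 3.14%

3.14%


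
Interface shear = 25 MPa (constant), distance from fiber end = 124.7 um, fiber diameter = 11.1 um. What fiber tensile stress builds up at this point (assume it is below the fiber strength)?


Force balance: sigma_f * (pi*d^2/4) = tau * (pi*d) * x  ->  sigma_f = 4 * tau * x / d
sigma_f = 4 * 25 * 124.7 / 11.1 = 1123.4 MPa

1123.4 MPa


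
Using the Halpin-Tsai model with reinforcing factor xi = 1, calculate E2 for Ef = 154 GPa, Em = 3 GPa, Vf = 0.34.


eta = (Ef/Em - 1)/(Ef/Em + xi) = (51.3333 - 1)/(51.3333 + 1) = 0.9618
E2 = Em*(1+xi*eta*Vf)/(1-eta*Vf) = 5.92 GPa

5.92 GPa


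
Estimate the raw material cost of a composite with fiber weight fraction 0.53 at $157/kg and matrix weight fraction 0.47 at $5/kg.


Cost = cost_f*Wf + cost_m*Wm = 157*0.53 + 5*0.47 = $85.56/kg

$85.56/kg


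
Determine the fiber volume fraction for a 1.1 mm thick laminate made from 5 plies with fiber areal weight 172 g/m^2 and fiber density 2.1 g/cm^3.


Vf = n * FAW / (rho_f * h * 1000) = 5 * 172 / (2.1 * 1.1 * 1000) = 0.3723

0.3723


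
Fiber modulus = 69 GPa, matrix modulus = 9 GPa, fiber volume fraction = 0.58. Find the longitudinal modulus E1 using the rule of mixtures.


E1 = Ef*Vf + Em*(1-Vf) = 69*0.58 + 9*0.42 = 43.8 GPa

43.8 GPa


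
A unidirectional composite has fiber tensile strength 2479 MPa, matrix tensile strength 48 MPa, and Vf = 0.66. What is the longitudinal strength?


sigma_1 = sigma_f*Vf + sigma_m*(1-Vf) = 2479*0.66 + 48*0.34 = 1652.5 MPa

1652.5 MPa


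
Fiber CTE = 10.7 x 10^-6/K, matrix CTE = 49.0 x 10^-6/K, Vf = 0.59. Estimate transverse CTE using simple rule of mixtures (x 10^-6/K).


alpha_2 = alpha_f*Vf + alpha_m*(1-Vf) = 10.7*0.59 + 49.0*0.41 = 26.4 x 10^-6/K

26.4 x 10^-6/K


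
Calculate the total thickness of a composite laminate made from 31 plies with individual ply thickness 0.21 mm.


h = n * t_ply = 31 * 0.21 = 6.51 mm

6.51 mm


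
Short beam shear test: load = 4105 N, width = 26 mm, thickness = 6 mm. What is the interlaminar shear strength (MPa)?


ILSS = 3F/(4bh) = 3*4105/(4*26*6) = 19.74 MPa

19.74 MPa


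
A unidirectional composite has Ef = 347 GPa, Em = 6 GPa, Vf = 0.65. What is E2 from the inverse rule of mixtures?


1/E2 = Vf/Ef + (1-Vf)/Em = 0.65/347 + 0.35/6
E2 = 16.61 GPa

16.61 GPa


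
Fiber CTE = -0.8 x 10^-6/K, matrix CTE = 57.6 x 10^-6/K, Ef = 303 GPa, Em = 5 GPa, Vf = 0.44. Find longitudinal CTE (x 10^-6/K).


E1 = Ef*Vf + Em*(1-Vf) = 136.12
alpha_1 = (alpha_f*Ef*Vf + alpha_m*Em*(1-Vf))/E1 = 0.4 x 10^-6/K

0.4 x 10^-6/K


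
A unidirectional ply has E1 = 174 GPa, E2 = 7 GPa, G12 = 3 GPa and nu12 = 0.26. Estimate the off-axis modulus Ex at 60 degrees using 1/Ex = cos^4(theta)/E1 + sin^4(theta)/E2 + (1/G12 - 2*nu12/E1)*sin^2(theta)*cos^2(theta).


cos^4(60) = 0.0625, sin^4(60) = 0.5625, sin^2(60)*cos^2(60) = 0.1875
1/G12 - 2*nu12/E1 = 1/3 - 2*0.26/174 = 0.330345 GPa^-1
1/Ex = 0.0625/174 + 0.5625/7 + 0.330345*0.1875 = 0.142656 GPa^-1
Ex = 7.01 GPa

7.01 GPa


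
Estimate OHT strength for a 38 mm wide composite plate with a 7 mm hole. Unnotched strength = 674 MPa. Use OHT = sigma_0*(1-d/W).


OHT = sigma_0*(1-d/W) = 674*(1-7/38) = 549.8 MPa

549.8 MPa


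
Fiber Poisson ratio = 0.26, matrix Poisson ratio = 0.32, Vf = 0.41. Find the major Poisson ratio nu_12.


nu_12 = nu_f*Vf + nu_m*(1-Vf) = 0.26*0.41 + 0.32*0.59 = 0.2954

0.2954


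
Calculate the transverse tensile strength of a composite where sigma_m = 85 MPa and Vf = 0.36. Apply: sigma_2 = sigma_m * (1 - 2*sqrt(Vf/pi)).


factor = 1 - 2*sqrt(0.36/pi) = 0.323
sigma_2 = 85 * 0.323 = 27.45 MPa

27.45 MPa


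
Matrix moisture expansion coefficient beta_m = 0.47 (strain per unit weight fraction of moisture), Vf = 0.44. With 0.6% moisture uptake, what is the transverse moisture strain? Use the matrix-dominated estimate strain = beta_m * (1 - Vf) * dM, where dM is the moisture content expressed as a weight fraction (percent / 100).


dM = 0.6/100 = 0.006
strain = beta_m * (1-Vf) * dM = 0.47 * 0.56 * 0.006 = 0.0015792

0.0015792


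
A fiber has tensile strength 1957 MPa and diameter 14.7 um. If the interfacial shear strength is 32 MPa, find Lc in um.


Lc = sigma_f * d / (2 * tau_i) = 1957 * 14.7 / (2 * 32) = 449.5 um

449.5 um


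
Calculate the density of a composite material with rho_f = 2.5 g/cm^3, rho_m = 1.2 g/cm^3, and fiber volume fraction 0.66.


rho_c = rho_f*Vf + rho_m*(1-Vf) = 2.5*0.66 + 1.2*0.34 = 2.058 g/cm^3

2.058 g/cm^3


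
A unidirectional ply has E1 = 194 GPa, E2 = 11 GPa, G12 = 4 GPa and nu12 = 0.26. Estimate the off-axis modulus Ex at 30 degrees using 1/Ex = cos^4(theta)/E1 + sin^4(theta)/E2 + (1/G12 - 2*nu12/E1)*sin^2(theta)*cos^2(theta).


cos^4(30) = 0.5625, sin^4(30) = 0.0625, sin^2(30)*cos^2(30) = 0.1875
1/G12 - 2*nu12/E1 = 1/4 - 2*0.26/194 = 0.24732 GPa^-1
1/Ex = 0.5625/194 + 0.0625/11 + 0.24732*0.1875 = 0.0549537 GPa^-1
Ex = 18.2 GPa

18.2 GPa


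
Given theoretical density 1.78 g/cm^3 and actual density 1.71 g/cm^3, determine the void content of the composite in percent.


Void% = (rho_theo - rho_actual)/rho_theo * 100 = (1.78 - 1.71)/1.78 * 100 = 3.93%

3.93%


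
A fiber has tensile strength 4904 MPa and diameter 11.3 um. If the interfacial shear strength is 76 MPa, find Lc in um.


Lc = sigma_f * d / (2 * tau_i) = 4904 * 11.3 / (2 * 76) = 364.6 um

364.6 um


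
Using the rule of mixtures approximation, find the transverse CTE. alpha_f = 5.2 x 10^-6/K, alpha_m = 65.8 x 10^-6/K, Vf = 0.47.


alpha_2 = alpha_f*Vf + alpha_m*(1-Vf) = 5.2*0.47 + 65.8*0.53 = 37.3 x 10^-6/K

37.3 x 10^-6/K


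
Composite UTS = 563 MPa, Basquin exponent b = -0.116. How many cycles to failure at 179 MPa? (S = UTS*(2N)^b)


N = 0.5 * (S/UTS)^(1/b) = 0.5 * (179/563)^(1/-0.116) = 9752.1967 cycles

9752.1967 cycles


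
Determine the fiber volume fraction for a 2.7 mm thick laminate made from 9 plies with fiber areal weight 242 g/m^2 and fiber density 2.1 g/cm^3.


Vf = n * FAW / (rho_f * h * 1000) = 9 * 242 / (2.1 * 2.7 * 1000) = 0.3841

0.3841


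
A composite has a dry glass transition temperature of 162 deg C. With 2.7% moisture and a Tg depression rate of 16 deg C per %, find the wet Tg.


Tg_wet = Tg_dry - k*moisture = 162 - 16*2.7 = 118.8 deg C

118.8 deg C


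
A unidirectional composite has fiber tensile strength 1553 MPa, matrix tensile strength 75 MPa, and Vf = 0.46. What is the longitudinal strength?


sigma_1 = sigma_f*Vf + sigma_m*(1-Vf) = 1553*0.46 + 75*0.54 = 754.9 MPa

754.9 MPa


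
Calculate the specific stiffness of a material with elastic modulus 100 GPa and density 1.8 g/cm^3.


Specific stiffness = E/rho = 100/1.8 = 55.6 GPa/(g/cm^3)

55.6 GPa/(g/cm^3)


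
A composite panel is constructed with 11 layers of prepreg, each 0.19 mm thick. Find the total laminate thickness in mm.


h = n * t_ply = 11 * 0.19 = 2.09 mm

2.09 mm


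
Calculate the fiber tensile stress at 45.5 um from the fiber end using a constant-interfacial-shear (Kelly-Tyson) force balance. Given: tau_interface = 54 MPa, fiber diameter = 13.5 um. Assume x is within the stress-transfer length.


Force balance: sigma_f * (pi*d^2/4) = tau * (pi*d) * x  ->  sigma_f = 4 * tau * x / d
sigma_f = 4 * 54 * 45.5 / 13.5 = 728.0 MPa

728.0 MPa


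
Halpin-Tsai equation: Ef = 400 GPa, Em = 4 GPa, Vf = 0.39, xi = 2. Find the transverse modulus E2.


eta = (Ef/Em - 1)/(Ef/Em + xi) = (100.0 - 1)/(100.0 + 2) = 0.9706
E2 = Em*(1+xi*eta*Vf)/(1-eta*Vf) = 11.31 GPa

11.31 GPa


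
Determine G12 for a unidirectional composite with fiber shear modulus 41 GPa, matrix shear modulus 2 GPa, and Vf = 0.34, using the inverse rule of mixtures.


1/G12 = Vf/Gf + (1-Vf)/Gm = 0.34/41 + 0.66/2
G12 = 2.96 GPa

2.96 GPa


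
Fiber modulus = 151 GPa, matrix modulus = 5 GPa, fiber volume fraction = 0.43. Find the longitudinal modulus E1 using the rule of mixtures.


E1 = Ef*Vf + Em*(1-Vf) = 151*0.43 + 5*0.57 = 67.78 GPa

67.78 GPa


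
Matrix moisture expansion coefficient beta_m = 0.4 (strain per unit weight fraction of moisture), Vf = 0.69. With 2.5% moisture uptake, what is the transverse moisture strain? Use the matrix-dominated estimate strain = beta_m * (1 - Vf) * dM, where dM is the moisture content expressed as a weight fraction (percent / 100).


dM = 2.5/100 = 0.025
strain = beta_m * (1-Vf) * dM = 0.4 * 0.31 * 0.025 = 0.0031

0.0031


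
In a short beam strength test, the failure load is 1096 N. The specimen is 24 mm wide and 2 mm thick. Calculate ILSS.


ILSS = 3F/(4bh) = 3*1096/(4*24*2) = 17.13 MPa

17.13 MPa


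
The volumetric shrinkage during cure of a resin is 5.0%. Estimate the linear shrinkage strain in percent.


Linear shrinkage ≈ vol_shrink/3 = 5.0/3 = 1.667%

1.667%


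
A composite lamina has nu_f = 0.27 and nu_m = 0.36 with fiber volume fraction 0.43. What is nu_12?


nu_12 = nu_f*Vf + nu_m*(1-Vf) = 0.27*0.43 + 0.36*0.57 = 0.3213

0.3213


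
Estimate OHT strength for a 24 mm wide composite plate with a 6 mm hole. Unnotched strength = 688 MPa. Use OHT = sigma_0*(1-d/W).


OHT = sigma_0*(1-d/W) = 688*(1-6/24) = 516.0 MPa

516.0 MPa


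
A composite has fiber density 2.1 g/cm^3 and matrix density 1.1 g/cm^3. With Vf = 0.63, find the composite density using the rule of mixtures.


rho_c = rho_f*Vf + rho_m*(1-Vf) = 2.1*0.63 + 1.1*0.37 = 1.73 g/cm^3

1.73 g/cm^3


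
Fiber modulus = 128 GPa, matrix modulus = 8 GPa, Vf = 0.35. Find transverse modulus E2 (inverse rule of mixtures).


1/E2 = Vf/Ef + (1-Vf)/Em = 0.35/128 + 0.65/8
E2 = 11.91 GPa

11.91 GPa
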